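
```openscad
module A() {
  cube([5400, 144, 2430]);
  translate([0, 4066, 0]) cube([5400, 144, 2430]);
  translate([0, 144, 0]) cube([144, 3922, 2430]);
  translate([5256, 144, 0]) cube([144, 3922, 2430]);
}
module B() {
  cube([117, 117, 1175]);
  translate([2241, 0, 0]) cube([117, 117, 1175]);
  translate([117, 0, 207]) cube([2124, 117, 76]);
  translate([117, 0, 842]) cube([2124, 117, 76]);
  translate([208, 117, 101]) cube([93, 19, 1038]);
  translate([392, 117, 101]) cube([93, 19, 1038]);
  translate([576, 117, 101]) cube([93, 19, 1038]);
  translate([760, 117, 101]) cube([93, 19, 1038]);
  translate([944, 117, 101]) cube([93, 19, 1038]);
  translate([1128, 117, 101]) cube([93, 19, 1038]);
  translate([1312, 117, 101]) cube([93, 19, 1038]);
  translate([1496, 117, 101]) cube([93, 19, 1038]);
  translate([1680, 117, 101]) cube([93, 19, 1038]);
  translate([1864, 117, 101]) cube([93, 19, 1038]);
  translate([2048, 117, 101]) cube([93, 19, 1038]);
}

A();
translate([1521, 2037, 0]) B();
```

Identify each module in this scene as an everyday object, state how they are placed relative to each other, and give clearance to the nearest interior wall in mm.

Clearances: x = 1377, y = 1893; minimum 1377 mm.

A is a house frame. B is a fence section. The fence section sits inside the house frame, centred. The clearance to the nearest interior wall is 1377 mm.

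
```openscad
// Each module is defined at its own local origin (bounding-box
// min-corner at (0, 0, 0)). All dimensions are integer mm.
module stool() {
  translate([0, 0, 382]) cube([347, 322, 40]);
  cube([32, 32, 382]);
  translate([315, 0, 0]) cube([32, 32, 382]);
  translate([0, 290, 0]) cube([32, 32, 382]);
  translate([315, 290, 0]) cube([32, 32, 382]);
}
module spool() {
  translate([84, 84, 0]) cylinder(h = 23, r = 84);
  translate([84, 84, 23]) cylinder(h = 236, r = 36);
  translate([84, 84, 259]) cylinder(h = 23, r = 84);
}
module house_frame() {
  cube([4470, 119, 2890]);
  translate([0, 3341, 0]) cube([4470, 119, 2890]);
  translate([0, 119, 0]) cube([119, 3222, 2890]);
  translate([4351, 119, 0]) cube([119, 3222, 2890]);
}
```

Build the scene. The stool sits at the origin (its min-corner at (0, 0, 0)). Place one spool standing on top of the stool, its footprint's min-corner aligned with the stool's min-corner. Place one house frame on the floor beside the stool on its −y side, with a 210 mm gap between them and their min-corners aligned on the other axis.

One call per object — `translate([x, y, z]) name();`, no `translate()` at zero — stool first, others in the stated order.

stool();
translate([0, 0, 422]) spool();
translate([0, -3670, 0]) house_frame();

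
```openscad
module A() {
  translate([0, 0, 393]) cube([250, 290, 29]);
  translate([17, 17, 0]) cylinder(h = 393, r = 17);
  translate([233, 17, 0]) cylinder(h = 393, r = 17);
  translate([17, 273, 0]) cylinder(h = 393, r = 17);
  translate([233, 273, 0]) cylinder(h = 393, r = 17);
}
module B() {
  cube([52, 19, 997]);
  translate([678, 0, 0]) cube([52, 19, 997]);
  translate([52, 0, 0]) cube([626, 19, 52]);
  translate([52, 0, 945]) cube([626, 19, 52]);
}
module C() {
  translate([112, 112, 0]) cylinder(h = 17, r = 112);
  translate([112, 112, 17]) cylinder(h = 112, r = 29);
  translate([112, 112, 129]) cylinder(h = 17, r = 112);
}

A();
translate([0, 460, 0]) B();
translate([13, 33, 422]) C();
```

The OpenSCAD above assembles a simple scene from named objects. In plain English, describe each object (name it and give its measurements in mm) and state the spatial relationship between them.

A is a four-legged stool. The seat is 250×290 mm, 29 mm thick, top at z = 422 mm. It stands on four round legs, each 34 mm in diameter, from z = 0 to the seat underside, each leg's axis is inset half a diameter from the nearest pair of seat edges (so the leg's bounding box is flush with the corner).

B is a rectangular picture frame lying in the x–z plane (depth along y). The opening is 626 mm wide (x) by 893 mm tall (z), surrounded by a border 52 mm wide on all four sides. The frame is 19 mm deep and is made of two full-height vertical stiles with two horizontal rails fitted between them.

C is a spool: two coaxial disc flanges of radius 112 mm and thickness 17 mm, joined by a core cylinder of radius 29 mm and height 112 mm. The lower flange rests on z = 0 and the three cylinders share a vertical axis.

The picture frame is on the floor beside the stool on its +y side. The spool is on top of the stool, centred.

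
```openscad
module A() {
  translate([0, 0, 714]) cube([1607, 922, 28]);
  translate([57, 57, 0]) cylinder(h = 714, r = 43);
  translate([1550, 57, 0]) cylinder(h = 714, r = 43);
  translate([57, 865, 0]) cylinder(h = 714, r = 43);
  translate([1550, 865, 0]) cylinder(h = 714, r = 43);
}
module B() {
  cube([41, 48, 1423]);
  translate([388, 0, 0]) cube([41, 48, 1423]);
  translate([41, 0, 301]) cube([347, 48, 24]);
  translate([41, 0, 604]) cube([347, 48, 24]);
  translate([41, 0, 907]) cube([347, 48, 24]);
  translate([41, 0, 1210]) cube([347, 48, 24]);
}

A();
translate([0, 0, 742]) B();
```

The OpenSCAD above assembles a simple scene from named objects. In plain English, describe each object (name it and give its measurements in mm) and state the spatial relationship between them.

A is a table: top 1607 mm (x) × 922 mm (y), 28 mm thick, upper face at z = 742 mm, on four round legs of 86 mm diameter, each leg's bounding box inset 14 mm from the nearest pair of top edges, running from z = 0 to the bottom of the top.

B is a wooden ladder with two side rails of 41×48 mm section and 1423 mm height, set 429 mm apart overall. Between them run 4 rectangular rungs (48 mm deep, 24 mm thick), front faces flush with the rails' −y face. The bottom of the first rung is 301 mm above the floor and each subsequent rung is 303 mm higher than the one below.

The ladder is on top of the table.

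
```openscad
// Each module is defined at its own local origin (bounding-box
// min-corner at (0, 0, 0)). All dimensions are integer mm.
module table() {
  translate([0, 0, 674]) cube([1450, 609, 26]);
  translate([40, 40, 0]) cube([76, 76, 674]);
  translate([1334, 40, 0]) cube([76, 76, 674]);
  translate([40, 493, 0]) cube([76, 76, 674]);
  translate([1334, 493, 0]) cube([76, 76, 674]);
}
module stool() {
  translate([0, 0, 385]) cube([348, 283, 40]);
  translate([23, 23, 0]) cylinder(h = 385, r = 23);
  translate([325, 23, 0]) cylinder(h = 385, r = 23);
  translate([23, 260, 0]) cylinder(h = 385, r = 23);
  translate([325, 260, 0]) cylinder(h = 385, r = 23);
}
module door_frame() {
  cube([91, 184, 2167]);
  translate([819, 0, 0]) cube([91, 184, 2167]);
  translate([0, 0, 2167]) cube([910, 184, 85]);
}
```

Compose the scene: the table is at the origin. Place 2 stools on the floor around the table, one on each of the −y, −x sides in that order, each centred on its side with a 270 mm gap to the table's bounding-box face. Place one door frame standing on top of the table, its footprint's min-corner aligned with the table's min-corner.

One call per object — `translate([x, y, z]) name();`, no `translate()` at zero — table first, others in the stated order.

table();
translate([551, -553, 0]) stool();
translate([-618, 163, 0]) stool();
translate([0, 0, 700]) door_frame();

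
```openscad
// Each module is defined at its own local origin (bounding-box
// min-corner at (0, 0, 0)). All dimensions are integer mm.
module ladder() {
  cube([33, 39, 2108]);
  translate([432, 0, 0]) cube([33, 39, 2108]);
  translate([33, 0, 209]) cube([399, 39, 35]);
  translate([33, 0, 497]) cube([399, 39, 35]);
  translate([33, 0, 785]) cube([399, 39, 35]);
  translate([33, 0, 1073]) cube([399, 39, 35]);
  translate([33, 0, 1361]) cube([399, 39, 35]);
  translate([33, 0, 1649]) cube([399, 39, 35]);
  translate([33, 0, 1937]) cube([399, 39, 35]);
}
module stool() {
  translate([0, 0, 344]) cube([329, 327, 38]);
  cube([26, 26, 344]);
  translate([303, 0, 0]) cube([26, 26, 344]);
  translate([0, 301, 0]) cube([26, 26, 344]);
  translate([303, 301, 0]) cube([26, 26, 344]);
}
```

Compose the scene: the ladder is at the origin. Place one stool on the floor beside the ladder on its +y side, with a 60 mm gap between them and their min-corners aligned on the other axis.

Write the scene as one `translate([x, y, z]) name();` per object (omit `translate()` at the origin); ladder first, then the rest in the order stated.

ladder();
translate([0, 99, 0]) stool();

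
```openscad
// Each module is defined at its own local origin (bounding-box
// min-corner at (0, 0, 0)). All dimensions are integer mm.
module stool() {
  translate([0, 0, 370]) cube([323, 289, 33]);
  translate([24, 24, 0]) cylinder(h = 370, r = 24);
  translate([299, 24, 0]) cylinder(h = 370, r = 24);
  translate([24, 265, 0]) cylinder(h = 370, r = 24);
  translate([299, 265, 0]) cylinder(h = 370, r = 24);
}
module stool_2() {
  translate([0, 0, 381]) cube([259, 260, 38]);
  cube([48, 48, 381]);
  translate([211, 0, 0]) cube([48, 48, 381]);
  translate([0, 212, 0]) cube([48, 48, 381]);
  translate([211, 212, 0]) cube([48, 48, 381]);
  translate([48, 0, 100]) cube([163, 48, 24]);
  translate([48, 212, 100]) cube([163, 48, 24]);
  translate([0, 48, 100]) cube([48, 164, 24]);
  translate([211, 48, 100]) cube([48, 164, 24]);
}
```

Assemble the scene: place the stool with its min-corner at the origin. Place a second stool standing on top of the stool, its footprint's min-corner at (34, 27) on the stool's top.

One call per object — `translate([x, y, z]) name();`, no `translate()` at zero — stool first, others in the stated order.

stool();
translate([34, 27, 403]) stool_2();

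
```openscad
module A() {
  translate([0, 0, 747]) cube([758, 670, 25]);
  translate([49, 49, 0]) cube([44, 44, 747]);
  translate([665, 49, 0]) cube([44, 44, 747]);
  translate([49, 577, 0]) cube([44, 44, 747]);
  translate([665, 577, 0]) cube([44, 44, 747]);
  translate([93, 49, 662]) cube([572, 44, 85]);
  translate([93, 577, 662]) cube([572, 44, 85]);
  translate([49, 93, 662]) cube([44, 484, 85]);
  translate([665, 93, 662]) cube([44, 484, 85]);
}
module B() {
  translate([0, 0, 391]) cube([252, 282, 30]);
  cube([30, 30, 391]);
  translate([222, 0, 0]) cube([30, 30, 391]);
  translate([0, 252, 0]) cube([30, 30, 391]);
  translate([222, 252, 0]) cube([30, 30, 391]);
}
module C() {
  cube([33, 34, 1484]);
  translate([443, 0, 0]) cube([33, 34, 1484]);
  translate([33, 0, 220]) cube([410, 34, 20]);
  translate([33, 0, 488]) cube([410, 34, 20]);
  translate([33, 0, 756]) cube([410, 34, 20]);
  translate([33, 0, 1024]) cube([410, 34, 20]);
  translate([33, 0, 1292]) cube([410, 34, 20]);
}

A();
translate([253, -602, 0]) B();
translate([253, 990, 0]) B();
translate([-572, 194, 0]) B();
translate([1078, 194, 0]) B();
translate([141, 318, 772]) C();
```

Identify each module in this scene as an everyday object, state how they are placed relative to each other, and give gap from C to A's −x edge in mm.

The ladder's min-x is at 141; the table's min-x is 0; gap = 141 mm.

A is a table. B is a stool. C is a ladder. Four stools sit around the table at the −y, +y, −x, +x sides. The ladder is on top of the table, centred. The gap from the ladder to the table's −x edge is 141 mm.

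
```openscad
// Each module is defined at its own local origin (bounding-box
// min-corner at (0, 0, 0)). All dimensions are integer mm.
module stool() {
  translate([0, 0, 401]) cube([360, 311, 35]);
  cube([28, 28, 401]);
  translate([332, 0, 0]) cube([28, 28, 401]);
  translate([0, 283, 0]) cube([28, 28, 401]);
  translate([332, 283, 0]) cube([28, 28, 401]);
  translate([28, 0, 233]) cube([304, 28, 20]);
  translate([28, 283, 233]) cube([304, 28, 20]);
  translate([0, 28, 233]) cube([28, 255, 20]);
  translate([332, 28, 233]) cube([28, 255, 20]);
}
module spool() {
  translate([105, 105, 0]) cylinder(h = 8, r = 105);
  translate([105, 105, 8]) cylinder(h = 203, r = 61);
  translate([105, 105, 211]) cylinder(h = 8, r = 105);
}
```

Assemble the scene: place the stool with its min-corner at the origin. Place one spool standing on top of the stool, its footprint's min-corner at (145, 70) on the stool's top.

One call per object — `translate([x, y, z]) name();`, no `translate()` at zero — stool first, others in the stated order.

stool();
translate([145, 70, 436]) spool();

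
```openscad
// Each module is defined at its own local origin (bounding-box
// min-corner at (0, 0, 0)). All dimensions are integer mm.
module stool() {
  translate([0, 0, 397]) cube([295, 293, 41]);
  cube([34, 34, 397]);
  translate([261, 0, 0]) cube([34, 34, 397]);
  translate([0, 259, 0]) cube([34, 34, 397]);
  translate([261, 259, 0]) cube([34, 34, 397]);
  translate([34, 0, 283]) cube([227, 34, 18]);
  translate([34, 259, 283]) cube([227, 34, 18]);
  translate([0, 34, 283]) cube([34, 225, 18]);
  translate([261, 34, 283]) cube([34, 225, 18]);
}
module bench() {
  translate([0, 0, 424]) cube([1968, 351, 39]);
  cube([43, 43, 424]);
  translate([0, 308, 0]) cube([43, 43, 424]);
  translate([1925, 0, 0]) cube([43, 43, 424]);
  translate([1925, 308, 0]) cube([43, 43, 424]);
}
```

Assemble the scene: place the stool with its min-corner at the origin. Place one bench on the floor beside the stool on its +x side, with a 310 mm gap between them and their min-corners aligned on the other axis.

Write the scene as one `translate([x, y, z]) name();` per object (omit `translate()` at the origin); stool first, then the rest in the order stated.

stool();
translate([605, 0, 0]) bench();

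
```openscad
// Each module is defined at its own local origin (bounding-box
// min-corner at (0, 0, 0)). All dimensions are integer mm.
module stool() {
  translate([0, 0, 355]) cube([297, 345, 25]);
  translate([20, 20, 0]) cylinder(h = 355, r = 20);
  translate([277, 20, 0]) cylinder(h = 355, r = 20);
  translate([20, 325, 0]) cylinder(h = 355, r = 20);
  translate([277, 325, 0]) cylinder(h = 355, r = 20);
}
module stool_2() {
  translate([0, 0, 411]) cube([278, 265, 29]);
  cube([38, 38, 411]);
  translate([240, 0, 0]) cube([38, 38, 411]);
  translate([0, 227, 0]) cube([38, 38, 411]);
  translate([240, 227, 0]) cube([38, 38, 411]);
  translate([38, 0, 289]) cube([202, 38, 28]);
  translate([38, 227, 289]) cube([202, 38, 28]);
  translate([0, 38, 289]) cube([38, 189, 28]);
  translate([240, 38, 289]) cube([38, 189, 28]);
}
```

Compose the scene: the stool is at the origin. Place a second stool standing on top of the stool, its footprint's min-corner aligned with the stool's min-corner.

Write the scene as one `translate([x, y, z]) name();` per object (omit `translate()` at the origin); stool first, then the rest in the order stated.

stool();
translate([0, 0, 380]) stool_2();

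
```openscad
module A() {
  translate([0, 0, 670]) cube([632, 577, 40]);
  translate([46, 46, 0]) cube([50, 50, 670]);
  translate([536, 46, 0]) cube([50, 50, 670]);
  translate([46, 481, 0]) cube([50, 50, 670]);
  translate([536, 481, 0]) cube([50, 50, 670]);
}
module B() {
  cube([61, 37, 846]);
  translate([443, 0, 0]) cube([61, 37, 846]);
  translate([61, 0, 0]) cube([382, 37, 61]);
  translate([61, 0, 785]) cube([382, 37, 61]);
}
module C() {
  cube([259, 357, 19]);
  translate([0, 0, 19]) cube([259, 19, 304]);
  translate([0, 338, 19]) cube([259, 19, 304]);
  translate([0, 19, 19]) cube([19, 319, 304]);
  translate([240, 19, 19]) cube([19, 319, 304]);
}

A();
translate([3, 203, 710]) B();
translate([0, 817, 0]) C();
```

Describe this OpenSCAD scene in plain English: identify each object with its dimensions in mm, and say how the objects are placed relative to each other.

A is a table with a 632×577 mm rectangular top, 40 mm thick, top surface at z = 710 mm, supported by four 50×50 mm square legs, each inset 46 mm from the nearest pair of top edges, running from the floor.

B is a picture frame with a 382×724 mm rectangular opening (x by z) and a uniform 61 mm border on every side. Frame depth is 37 mm along y. It is built from two vertical stiles running the full outside height and two horizontal rails spanning the gap between the stiles.

C is an open storage box with external size 259×357×323 mm and wall thickness 19 mm (the base is also 19 mm thick). The base covers the whole footprint; the four walls stand on the base, with the y-facing walls full-width and the x-facing walls fitting between their inner faces.

The picture frame is on top of the table. The open box is on the floor beside the table on its +y side.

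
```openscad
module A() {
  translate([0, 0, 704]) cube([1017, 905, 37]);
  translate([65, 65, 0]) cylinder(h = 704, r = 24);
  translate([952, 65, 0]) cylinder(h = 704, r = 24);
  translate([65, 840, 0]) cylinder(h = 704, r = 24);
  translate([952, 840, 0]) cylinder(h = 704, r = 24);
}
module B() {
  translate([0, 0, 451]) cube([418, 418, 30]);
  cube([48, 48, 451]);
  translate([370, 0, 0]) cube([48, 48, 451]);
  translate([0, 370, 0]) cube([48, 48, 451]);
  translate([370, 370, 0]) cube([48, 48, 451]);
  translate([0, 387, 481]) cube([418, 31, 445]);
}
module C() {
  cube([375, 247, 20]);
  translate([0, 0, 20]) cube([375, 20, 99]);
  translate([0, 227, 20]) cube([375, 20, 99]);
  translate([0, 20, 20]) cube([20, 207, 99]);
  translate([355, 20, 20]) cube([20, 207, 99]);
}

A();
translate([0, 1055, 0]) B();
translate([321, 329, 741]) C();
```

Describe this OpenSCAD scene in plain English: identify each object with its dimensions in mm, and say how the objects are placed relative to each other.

A is a table: top 1017 mm (x) × 905 mm (y), 37 mm thick, upper face at z = 741 mm, on four round legs of 48 mm diameter, each leg's bounding box inset 41 mm from the nearest pair of top edges, running from z = 0 to the bottom of the top.

B is a chair. The seat is a 418×418×30 mm slab with its top at z = 481 mm, on four 48×48 mm corner legs (flush with the seat edges, standing on z = 0). A flat backrest 31 mm thick, 445 mm tall, spans the full seat width and rises from the seat top along its +y edge, rear face flush with the rear of the seat.

C is an open-topped rectangular box: outside dimensions 375×247×119 mm, with a uniform wall and base thickness of 20 mm. The base is a full 375×247 slab on the floor; four walls sit on top of the base. The front and back walls (the −y and +y sides) span the full width; the two side walls fit between them.

The chair is on the floor beside the table on its +y side. The open box is on top of the table, centred.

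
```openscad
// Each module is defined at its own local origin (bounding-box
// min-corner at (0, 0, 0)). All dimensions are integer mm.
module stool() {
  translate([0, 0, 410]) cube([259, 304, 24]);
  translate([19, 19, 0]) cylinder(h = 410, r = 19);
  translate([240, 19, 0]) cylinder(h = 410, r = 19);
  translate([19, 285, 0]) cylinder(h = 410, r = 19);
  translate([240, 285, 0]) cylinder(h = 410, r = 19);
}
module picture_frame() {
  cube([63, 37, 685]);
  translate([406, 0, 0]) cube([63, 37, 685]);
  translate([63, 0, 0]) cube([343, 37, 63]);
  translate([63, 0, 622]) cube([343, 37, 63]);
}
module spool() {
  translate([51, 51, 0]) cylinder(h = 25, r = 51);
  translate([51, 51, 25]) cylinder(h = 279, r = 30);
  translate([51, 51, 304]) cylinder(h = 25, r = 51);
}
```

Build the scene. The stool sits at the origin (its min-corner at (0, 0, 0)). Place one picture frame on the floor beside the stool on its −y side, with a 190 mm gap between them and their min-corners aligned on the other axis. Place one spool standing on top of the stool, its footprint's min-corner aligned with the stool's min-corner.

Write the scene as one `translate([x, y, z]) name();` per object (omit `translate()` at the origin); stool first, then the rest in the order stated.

stool();
translate([0, -227, 0]) picture_frame();
translate([0, 0, 434]) spool();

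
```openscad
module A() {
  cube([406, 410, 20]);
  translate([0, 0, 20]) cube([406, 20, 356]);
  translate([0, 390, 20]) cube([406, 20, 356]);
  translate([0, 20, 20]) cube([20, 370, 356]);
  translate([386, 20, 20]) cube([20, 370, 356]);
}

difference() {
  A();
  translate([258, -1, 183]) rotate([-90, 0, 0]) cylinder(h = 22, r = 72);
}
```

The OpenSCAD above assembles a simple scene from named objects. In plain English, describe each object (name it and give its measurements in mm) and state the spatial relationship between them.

A is an open storage box with external size 406×410×376 mm and wall thickness 20 mm (the base is also 20 mm thick). The base covers the whole footprint; the four walls stand on the base, with the y-facing walls full-width and the x-facing walls fitting between their inner faces.

The open box has a circular hole of radius 72 mm through its front wall, centred at (x = 258, z = 183).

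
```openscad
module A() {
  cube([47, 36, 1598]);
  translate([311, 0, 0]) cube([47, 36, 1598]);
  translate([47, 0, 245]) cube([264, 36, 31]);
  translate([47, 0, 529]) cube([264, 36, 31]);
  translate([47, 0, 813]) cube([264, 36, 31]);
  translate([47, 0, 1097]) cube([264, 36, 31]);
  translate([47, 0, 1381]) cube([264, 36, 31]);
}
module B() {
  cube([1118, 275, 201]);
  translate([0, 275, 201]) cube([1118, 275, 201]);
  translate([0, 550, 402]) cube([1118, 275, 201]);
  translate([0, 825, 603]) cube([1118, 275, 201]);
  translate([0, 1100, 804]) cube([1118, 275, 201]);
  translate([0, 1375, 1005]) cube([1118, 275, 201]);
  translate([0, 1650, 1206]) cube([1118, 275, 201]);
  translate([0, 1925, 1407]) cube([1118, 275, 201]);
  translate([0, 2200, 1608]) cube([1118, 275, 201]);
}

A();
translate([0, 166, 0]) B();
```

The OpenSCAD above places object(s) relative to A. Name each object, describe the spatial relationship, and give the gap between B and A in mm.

A is a ladder. B is a staircase. The staircase is on the floor beside the ladder on its +y side. The gap between the staircase and the ladder is 130 mm.

The staircase's nearest face is 130 mm from the ladder's +y face.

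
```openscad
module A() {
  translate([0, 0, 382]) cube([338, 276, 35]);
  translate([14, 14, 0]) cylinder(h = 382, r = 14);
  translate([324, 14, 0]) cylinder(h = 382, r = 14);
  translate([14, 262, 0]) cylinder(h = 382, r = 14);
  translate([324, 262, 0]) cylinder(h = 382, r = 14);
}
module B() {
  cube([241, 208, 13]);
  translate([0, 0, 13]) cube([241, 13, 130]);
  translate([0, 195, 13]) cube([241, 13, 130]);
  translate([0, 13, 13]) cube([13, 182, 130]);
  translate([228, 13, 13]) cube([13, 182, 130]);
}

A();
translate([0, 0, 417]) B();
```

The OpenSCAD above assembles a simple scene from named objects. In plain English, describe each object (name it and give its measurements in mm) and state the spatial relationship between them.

A is a four-legged stool. The seat is a 338×276×35 mm slab whose top surface is at z = 417 mm; four round legs, each 28 mm in diameter, run from the floor (z = 0) to the underside of the seat, each leg's axis is inset half a diameter from the nearest pair of seat edges (so the leg's bounding box is flush with the corner).

B is an open storage box with external size 241×208×143 mm and wall thickness 13 mm (the base is also 13 mm thick). The base covers the whole footprint; the four walls stand on the base, with the y-facing walls full-width and the x-facing walls fitting between their inner faces.

The open box is on top of the stool.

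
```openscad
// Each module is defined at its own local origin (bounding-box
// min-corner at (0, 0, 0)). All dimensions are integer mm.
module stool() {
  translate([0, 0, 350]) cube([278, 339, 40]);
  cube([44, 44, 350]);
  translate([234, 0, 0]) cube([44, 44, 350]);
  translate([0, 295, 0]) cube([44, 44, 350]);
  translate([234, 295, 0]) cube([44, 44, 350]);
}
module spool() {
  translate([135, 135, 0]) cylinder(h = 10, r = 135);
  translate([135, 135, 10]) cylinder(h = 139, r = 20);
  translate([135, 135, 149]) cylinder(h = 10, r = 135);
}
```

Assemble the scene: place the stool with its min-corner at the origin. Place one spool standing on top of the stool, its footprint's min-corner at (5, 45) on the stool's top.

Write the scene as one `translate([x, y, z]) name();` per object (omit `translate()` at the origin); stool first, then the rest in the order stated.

stool();
translate([5, 45, 390]) spool();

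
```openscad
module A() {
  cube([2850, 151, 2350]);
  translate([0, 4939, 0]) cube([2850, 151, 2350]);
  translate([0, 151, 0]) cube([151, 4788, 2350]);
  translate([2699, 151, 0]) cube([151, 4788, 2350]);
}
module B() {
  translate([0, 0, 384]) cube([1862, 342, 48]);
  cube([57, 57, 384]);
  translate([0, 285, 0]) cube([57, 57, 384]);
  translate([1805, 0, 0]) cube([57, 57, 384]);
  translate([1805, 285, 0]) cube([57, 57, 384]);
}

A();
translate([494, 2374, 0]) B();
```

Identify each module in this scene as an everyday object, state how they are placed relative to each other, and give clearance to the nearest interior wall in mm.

Clearances: x = 343, y = 2223; minimum 343 mm.

A is a house frame. B is a bench. The bench sits inside the house frame, centred. The clearance to the nearest interior wall is 343 mm.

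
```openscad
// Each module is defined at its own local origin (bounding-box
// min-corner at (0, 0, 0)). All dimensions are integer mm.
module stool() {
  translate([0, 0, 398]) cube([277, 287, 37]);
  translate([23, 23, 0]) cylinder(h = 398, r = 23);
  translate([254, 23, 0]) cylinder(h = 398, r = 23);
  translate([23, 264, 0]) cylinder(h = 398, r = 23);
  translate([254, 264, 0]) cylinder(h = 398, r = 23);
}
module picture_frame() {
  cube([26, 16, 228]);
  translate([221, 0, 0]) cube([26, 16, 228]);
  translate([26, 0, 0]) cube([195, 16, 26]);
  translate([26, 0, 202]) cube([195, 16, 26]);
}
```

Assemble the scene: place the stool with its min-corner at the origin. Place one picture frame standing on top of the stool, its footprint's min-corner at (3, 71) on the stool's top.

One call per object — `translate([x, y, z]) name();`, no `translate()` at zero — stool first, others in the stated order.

stool();
translate([3, 71, 435]) picture_frame();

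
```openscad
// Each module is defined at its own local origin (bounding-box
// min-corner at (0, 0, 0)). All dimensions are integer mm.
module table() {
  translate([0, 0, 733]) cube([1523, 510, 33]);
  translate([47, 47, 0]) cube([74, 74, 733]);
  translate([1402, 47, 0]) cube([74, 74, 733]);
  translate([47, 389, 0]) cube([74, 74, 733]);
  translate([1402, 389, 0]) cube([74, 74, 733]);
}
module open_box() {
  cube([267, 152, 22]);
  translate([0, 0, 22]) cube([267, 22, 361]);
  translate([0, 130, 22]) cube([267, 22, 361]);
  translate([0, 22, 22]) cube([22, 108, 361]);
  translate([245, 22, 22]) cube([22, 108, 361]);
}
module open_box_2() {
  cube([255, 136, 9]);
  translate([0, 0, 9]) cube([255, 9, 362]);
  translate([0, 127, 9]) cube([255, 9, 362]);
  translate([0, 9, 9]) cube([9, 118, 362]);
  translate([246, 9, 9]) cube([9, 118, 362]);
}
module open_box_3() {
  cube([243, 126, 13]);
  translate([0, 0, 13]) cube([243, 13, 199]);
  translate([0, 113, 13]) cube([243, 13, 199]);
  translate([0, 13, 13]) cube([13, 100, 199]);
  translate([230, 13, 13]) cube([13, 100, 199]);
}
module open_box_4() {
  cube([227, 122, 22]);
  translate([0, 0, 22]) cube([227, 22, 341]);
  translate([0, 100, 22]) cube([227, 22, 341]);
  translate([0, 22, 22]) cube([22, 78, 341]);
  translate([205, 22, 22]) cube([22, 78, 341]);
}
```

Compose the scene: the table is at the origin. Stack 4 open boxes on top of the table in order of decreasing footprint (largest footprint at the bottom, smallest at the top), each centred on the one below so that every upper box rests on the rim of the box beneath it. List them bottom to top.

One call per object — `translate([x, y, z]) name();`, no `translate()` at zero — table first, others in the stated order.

table();
translate([628, 179, 766]) open_box();
translate([634, 187, 1149]) open_box_2();
translate([640, 192, 1520]) open_box_3();
translate([648, 194, 1732]) open_box_4();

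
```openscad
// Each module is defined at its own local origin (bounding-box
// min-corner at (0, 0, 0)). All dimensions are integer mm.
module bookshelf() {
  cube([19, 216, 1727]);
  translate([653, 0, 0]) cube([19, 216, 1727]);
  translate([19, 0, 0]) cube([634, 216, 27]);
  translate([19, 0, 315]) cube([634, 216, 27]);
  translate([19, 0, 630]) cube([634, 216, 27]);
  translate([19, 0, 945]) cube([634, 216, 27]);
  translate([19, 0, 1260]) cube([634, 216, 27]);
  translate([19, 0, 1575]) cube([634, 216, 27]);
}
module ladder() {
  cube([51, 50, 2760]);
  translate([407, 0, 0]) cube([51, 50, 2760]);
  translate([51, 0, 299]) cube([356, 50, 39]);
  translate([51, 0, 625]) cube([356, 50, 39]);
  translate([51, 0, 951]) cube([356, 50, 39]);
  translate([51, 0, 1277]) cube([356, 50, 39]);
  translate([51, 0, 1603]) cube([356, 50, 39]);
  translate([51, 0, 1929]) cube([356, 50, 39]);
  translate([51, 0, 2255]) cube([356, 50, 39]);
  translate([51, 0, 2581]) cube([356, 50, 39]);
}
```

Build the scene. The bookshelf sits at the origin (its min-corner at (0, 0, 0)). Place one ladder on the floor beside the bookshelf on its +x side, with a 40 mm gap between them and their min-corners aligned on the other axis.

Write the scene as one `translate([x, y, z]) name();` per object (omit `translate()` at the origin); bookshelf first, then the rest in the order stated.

bookshelf();
translate([712, 0, 0]) ladder();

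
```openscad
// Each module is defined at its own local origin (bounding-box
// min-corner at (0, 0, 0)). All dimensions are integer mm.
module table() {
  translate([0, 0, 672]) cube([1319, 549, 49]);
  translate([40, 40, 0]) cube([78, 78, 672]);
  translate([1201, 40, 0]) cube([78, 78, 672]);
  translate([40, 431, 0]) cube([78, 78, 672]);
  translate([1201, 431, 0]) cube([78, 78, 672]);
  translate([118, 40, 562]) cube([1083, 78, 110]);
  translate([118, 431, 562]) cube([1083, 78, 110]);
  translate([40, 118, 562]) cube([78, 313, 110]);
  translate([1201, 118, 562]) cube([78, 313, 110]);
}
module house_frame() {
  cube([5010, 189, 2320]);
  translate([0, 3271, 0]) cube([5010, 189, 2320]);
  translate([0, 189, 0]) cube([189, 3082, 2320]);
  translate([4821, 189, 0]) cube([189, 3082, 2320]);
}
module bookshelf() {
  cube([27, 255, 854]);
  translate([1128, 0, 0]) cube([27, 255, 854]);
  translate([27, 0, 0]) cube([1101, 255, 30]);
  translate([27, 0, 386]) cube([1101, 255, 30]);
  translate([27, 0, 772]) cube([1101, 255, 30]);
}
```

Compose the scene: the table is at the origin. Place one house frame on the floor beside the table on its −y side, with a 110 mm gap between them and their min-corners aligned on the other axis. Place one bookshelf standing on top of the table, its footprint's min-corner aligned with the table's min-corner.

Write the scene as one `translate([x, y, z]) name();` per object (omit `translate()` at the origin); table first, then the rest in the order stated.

table();
translate([0, -3570, 0]) house_frame();
translate([0, 0, 721]) bookshelf();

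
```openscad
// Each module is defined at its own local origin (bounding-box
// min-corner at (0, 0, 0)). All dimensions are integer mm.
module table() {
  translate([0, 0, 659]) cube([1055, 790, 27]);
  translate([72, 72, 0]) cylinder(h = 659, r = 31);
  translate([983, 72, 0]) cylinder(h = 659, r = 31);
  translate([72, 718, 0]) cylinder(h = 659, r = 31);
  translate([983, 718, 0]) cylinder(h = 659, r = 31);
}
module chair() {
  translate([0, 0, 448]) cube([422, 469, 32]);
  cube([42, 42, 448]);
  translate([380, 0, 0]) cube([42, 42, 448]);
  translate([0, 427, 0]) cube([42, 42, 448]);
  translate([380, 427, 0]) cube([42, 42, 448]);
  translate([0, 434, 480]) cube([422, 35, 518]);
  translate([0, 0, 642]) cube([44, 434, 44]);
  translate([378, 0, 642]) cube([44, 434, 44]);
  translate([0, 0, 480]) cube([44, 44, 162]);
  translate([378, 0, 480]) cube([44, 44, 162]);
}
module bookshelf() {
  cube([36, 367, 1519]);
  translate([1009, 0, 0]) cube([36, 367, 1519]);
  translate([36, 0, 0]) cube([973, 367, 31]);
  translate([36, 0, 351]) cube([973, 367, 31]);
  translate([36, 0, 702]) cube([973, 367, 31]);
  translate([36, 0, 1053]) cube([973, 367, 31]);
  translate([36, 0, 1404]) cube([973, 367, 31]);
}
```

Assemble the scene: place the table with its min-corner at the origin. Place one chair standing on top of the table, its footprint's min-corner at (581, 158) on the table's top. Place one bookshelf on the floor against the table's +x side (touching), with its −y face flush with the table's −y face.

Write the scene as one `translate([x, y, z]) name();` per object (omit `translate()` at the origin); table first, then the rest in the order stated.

table();
translate([581, 158, 686]) chair();
translate([1055, 0, 0]) bookshelf();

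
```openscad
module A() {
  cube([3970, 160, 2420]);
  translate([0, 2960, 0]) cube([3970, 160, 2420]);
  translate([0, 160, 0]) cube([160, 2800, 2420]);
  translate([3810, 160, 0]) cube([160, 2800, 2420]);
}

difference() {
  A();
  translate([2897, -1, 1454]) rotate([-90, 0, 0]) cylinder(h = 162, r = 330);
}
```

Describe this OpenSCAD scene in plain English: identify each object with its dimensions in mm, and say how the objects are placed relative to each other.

A is a box-shaped house frame (walls only): outside footprint 3970×3120 mm, wall height 2420 mm, wall thickness 160 mm. The two y-facing walls run the full x-width; the two x-facing walls fit between the inner faces of the y-facing walls.

The house frame has a circular hole of radius 330 mm through its front wall, centred at (x = 2897, z = 1454).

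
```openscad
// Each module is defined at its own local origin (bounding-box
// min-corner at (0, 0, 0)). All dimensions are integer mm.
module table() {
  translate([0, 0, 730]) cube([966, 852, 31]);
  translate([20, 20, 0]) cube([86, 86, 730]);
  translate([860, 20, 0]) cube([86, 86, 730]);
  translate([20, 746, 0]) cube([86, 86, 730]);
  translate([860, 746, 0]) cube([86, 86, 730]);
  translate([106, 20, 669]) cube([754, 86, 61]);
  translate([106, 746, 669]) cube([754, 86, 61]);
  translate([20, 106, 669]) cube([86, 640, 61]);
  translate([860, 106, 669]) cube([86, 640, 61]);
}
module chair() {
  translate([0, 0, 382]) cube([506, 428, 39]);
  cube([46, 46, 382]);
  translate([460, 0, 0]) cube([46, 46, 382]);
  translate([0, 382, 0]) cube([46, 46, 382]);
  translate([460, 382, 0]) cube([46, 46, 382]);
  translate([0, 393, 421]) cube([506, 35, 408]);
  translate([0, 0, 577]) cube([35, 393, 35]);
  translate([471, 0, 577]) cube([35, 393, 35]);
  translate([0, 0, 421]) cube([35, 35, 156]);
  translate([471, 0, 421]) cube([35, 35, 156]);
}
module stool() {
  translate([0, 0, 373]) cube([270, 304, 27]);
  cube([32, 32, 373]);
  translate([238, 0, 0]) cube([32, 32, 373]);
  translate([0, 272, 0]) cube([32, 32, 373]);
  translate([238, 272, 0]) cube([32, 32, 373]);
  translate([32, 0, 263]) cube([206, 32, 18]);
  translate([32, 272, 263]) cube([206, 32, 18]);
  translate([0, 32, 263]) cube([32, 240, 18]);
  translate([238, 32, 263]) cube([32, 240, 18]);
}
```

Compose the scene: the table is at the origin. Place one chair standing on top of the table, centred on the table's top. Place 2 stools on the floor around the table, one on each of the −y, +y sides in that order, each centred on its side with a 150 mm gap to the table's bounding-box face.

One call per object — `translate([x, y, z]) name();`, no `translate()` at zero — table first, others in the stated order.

table();
translate([230, 212, 761]) chair();
translate([348, -454, 0]) stool();
translate([348, 1002, 0]) stool();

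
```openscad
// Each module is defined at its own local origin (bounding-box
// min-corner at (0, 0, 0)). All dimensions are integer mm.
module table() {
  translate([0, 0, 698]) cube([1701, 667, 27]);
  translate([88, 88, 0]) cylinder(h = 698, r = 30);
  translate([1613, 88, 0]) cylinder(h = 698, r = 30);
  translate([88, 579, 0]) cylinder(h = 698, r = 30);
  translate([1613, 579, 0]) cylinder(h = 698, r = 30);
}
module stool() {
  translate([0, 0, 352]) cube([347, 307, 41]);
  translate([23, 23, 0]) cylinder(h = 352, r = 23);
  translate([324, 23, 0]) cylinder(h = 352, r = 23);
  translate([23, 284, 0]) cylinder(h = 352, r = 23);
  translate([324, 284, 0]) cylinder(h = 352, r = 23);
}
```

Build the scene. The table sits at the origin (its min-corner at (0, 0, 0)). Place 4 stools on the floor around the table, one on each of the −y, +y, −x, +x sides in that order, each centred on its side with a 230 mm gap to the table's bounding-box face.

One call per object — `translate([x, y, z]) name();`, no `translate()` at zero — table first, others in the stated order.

table();
translate([677, -537, 0]) stool();
translate([677, 897, 0]) stool();
translate([-577, 180, 0]) stool();
translate([1931, 180, 0]) stool();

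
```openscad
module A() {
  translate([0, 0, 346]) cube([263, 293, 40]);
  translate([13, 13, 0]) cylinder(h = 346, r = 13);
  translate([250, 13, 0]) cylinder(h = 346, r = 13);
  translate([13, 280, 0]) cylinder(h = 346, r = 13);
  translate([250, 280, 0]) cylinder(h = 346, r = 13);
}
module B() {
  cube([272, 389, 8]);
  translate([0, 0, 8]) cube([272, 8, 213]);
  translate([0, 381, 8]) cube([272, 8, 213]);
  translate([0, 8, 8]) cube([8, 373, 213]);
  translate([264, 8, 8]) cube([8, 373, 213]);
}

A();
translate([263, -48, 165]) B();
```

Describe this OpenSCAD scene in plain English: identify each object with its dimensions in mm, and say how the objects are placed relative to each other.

A is a simple wooden stool: a rectangular seat 263 mm (x) by 293 mm (y), 40 mm thick, top face at z = 386 mm, on four round legs, each 26 mm in diameter. The legs rest on z = 0, each leg's axis is inset half a diameter from the nearest pair of seat edges (so the leg's bounding box is flush with the corner).

B is an open-topped rectangular box: outside dimensions 272×389×221 mm, with a uniform wall and base thickness of 8 mm. The base is a full 272×389 slab on the floor; four walls sit on top of the base. The front and back walls (the −y and +y sides) span the full width; the two side walls fit between them.

The open box is beside the stool with their tops flush at z = 386.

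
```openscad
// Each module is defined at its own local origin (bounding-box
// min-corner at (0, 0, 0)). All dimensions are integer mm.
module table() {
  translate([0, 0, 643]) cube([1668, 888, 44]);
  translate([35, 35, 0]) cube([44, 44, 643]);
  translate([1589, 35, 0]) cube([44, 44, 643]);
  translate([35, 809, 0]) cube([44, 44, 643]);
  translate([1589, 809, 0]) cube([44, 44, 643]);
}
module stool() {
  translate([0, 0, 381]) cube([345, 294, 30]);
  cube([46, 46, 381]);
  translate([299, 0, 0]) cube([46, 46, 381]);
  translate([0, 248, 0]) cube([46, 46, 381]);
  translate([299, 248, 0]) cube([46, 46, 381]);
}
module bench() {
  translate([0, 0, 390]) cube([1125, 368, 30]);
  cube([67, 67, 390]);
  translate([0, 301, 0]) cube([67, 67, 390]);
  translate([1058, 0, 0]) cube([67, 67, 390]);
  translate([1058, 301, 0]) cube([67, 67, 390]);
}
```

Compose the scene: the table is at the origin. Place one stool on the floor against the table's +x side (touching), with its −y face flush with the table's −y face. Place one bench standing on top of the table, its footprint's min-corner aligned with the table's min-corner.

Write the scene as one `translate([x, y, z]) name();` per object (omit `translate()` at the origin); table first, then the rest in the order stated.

table();
translate([1668, 0, 0]) stool();
translate([0, 0, 687]) bench();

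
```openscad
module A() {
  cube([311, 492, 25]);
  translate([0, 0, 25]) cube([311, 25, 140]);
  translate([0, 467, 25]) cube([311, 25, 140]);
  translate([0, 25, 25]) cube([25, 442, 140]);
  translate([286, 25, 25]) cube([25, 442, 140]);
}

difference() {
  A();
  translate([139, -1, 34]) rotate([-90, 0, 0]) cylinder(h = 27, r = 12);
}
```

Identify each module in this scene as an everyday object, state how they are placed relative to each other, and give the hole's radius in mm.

A is an open box. The open box has a circular hole through its front wall. The hole's radius is 12 mm.

The subtracted cylinder has r = 12 mm.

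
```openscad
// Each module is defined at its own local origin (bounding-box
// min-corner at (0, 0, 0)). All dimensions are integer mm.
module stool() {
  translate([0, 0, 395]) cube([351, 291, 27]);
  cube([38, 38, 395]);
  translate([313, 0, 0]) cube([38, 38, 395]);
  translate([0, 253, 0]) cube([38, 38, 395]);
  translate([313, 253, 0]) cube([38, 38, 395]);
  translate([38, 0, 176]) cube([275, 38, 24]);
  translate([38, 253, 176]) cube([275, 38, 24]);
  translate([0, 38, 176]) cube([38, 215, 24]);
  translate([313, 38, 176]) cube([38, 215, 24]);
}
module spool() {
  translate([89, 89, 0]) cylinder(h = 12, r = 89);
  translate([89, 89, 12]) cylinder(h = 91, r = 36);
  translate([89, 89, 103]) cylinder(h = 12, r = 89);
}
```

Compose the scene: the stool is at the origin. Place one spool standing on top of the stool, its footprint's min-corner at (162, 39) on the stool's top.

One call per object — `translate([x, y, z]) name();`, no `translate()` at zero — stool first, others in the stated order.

stool();
translate([162, 39, 422]) spool();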